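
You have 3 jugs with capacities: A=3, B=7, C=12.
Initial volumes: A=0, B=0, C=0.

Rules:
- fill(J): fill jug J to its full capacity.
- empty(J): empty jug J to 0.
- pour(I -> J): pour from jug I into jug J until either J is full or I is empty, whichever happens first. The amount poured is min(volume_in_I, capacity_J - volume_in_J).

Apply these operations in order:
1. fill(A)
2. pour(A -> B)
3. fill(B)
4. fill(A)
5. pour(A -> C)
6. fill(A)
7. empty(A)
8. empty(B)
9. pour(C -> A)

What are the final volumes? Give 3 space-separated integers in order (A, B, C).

Step 1: fill(A) -> (A=3 B=0 C=0)
Step 2: pour(A -> B) -> (A=0 B=3 C=0)
Step 3: fill(B) -> (A=0 B=7 C=0)
Step 4: fill(A) -> (A=3 B=7 C=0)
Step 5: pour(A -> C) -> (A=0 B=7 C=3)
Step 6: fill(A) -> (A=3 B=7 C=3)
Step 7: empty(A) -> (A=0 B=7 C=3)
Step 8: empty(B) -> (A=0 B=0 C=3)
Step 9: pour(C -> A) -> (A=3 B=0 C=0)

Answer: 3 0 0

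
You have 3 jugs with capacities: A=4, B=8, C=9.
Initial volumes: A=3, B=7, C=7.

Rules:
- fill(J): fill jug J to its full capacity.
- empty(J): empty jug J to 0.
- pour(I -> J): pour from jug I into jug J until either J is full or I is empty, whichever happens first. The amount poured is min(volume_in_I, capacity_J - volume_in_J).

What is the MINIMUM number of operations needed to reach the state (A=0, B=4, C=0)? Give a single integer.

BFS from (A=3, B=7, C=7). One shortest path:
  1. fill(A) -> (A=4 B=7 C=7)
  2. empty(B) -> (A=4 B=0 C=7)
  3. empty(C) -> (A=4 B=0 C=0)
  4. pour(A -> B) -> (A=0 B=4 C=0)
Reached target in 4 moves.

Answer: 4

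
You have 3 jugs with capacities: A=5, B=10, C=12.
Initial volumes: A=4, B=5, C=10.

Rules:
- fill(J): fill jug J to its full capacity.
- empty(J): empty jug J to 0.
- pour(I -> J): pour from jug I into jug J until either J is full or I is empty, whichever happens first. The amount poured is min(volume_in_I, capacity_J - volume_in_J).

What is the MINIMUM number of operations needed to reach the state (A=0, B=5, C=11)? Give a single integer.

BFS from (A=4, B=5, C=10). One shortest path:
  1. fill(C) -> (A=4 B=5 C=12)
  2. pour(C -> A) -> (A=5 B=5 C=11)
  3. empty(A) -> (A=0 B=5 C=11)
Reached target in 3 moves.

Answer: 3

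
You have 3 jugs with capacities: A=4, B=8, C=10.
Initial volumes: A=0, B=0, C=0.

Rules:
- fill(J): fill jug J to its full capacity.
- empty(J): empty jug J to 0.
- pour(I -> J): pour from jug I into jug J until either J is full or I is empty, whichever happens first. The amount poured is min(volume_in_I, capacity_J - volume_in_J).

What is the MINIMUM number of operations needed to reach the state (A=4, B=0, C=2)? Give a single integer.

BFS from (A=0, B=0, C=0). One shortest path:
  1. fill(A) -> (A=4 B=0 C=0)
  2. fill(C) -> (A=4 B=0 C=10)
  3. pour(C -> B) -> (A=4 B=8 C=2)
  4. empty(B) -> (A=4 B=0 C=2)
Reached target in 4 moves.

Answer: 4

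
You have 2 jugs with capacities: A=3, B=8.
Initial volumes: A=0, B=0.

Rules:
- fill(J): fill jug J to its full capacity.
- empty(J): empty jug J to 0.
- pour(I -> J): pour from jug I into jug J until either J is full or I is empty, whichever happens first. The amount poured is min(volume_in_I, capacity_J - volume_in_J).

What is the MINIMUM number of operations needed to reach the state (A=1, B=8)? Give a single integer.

Answer: 6

Derivation:
BFS from (A=0, B=0). One shortest path:
  1. fill(A) -> (A=3 B=0)
  2. pour(A -> B) -> (A=0 B=3)
  3. fill(A) -> (A=3 B=3)
  4. pour(A -> B) -> (A=0 B=6)
  5. fill(A) -> (A=3 B=6)
  6. pour(A -> B) -> (A=1 B=8)
Reached target in 6 moves.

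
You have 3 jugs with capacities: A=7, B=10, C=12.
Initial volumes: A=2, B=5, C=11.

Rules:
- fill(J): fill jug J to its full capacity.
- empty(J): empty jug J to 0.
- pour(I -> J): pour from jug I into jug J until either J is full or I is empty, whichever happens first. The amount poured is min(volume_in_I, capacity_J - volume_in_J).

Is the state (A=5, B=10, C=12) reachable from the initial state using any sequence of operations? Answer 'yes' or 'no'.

BFS from (A=2, B=5, C=11):
  1. empty(A) -> (A=0 B=5 C=11)
  2. fill(C) -> (A=0 B=5 C=12)
  3. pour(B -> A) -> (A=5 B=0 C=12)
  4. fill(B) -> (A=5 B=10 C=12)
Target reached → yes.

Answer: yes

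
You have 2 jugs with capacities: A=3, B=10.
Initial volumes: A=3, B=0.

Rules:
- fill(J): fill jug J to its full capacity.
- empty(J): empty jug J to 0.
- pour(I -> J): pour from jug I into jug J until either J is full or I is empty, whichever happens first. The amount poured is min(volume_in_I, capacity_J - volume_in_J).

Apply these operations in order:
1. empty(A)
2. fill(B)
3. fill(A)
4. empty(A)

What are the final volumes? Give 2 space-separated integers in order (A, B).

Step 1: empty(A) -> (A=0 B=0)
Step 2: fill(B) -> (A=0 B=10)
Step 3: fill(A) -> (A=3 B=10)
Step 4: empty(A) -> (A=0 B=10)

Answer: 0 10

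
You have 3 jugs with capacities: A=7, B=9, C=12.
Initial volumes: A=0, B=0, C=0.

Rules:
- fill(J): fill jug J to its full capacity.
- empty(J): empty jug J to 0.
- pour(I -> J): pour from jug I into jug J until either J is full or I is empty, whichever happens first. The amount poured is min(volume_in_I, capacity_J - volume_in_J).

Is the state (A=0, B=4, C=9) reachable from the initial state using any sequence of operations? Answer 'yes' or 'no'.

Answer: yes

Derivation:
BFS from (A=0, B=0, C=0):
  1. fill(A) -> (A=7 B=0 C=0)
  2. fill(B) -> (A=7 B=9 C=0)
  3. pour(B -> C) -> (A=7 B=0 C=9)
  4. fill(B) -> (A=7 B=9 C=9)
  5. pour(A -> C) -> (A=4 B=9 C=12)
  6. empty(C) -> (A=4 B=9 C=0)
  7. pour(B -> C) -> (A=4 B=0 C=9)
  8. pour(A -> B) -> (A=0 B=4 C=9)
Target reached → yes.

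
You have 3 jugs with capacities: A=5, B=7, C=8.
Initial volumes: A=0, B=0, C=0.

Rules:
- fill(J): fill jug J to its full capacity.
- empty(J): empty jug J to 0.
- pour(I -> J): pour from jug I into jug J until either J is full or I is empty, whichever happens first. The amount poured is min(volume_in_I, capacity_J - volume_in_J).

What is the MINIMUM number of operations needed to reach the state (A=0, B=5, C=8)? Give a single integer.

BFS from (A=0, B=0, C=0). One shortest path:
  1. fill(A) -> (A=5 B=0 C=0)
  2. fill(C) -> (A=5 B=0 C=8)
  3. pour(A -> B) -> (A=0 B=5 C=8)
Reached target in 3 moves.

Answer: 3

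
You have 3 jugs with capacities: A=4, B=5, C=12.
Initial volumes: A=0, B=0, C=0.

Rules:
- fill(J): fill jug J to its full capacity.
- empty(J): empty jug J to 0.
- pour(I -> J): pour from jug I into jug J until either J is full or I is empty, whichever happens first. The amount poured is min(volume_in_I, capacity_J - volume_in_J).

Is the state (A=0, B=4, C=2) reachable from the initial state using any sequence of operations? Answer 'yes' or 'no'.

BFS from (A=0, B=0, C=0):
  1. fill(A) -> (A=4 B=0 C=0)
  2. fill(C) -> (A=4 B=0 C=12)
  3. pour(C -> B) -> (A=4 B=5 C=7)
  4. empty(B) -> (A=4 B=0 C=7)
  5. pour(C -> B) -> (A=4 B=5 C=2)
  6. empty(B) -> (A=4 B=0 C=2)
  7. pour(A -> B) -> (A=0 B=4 C=2)
Target reached → yes.

Answer: yes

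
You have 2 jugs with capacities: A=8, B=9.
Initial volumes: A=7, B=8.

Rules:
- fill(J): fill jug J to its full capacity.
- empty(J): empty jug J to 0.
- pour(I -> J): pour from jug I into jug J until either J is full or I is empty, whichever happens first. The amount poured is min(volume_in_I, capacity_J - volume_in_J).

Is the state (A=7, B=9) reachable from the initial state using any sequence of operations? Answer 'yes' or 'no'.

BFS from (A=7, B=8):
  1. fill(B) -> (A=7 B=9)
Target reached → yes.

Answer: yes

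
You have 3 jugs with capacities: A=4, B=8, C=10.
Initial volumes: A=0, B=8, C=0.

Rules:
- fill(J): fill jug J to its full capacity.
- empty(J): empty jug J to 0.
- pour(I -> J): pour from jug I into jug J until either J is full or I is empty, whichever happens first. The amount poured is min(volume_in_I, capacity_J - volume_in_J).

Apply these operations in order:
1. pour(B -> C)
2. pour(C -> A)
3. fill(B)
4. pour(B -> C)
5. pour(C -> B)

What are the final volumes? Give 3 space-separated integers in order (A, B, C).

Step 1: pour(B -> C) -> (A=0 B=0 C=8)
Step 2: pour(C -> A) -> (A=4 B=0 C=4)
Step 3: fill(B) -> (A=4 B=8 C=4)
Step 4: pour(B -> C) -> (A=4 B=2 C=10)
Step 5: pour(C -> B) -> (A=4 B=8 C=4)

Answer: 4 8 4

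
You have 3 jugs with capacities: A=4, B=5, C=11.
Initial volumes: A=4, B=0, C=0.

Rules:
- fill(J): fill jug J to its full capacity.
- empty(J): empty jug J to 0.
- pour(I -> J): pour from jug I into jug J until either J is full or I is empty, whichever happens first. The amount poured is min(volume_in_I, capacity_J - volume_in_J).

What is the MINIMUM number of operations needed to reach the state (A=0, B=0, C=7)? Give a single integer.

Answer: 4

Derivation:
BFS from (A=4, B=0, C=0). One shortest path:
  1. empty(A) -> (A=0 B=0 C=0)
  2. fill(C) -> (A=0 B=0 C=11)
  3. pour(C -> A) -> (A=4 B=0 C=7)
  4. empty(A) -> (A=0 B=0 C=7)
Reached target in 4 moves.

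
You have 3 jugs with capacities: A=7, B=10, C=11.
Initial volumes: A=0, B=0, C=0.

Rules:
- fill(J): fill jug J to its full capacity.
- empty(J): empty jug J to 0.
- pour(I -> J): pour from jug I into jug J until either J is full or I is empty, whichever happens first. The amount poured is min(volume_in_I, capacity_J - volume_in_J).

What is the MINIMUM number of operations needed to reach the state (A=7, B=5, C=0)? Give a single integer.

Answer: 7

Derivation:
BFS from (A=0, B=0, C=0). One shortest path:
  1. fill(C) -> (A=0 B=0 C=11)
  2. pour(C -> A) -> (A=7 B=0 C=4)
  3. pour(C -> B) -> (A=7 B=4 C=0)
  4. fill(C) -> (A=7 B=4 C=11)
  5. pour(C -> B) -> (A=7 B=10 C=5)
  6. empty(B) -> (A=7 B=0 C=5)
  7. pour(C -> B) -> (A=7 B=5 C=0)
Reached target in 7 moves.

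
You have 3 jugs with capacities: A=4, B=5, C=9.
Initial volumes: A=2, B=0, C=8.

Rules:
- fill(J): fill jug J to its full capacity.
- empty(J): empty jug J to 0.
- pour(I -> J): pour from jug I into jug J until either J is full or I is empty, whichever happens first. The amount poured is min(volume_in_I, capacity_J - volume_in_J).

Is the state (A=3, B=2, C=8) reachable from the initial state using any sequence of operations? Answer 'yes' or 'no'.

Answer: no

Derivation:
BFS explored all 204 reachable states.
Reachable set includes: (0,0,0), (0,0,1), (0,0,2), (0,0,3), (0,0,4), (0,0,5), (0,0,6), (0,0,7), (0,0,8), (0,0,9), (0,1,0), (0,1,1) ...
Target (A=3, B=2, C=8) not in reachable set → no.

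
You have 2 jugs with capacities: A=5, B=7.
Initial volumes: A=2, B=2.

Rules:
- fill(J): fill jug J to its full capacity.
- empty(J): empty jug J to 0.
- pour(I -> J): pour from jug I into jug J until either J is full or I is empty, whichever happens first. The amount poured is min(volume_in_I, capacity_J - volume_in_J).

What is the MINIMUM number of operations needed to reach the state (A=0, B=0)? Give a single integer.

Answer: 2

Derivation:
BFS from (A=2, B=2). One shortest path:
  1. empty(A) -> (A=0 B=2)
  2. empty(B) -> (A=0 B=0)
Reached target in 2 moves.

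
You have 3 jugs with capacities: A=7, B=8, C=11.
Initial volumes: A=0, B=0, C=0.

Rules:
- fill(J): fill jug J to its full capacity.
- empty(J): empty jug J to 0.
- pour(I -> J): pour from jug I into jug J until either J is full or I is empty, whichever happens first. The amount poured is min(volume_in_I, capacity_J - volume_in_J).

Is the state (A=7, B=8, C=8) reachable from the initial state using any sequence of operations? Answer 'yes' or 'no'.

BFS from (A=0, B=0, C=0):
  1. fill(A) -> (A=7 B=0 C=0)
  2. fill(B) -> (A=7 B=8 C=0)
  3. pour(B -> C) -> (A=7 B=0 C=8)
  4. fill(B) -> (A=7 B=8 C=8)
Target reached → yes.

Answer: yes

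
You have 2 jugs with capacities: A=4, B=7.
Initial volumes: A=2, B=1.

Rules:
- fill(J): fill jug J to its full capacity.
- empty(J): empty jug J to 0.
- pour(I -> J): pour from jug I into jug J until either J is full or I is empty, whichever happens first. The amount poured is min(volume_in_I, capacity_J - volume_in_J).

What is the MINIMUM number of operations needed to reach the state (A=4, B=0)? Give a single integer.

Answer: 2

Derivation:
BFS from (A=2, B=1). One shortest path:
  1. fill(A) -> (A=4 B=1)
  2. empty(B) -> (A=4 B=0)
Reached target in 2 moves.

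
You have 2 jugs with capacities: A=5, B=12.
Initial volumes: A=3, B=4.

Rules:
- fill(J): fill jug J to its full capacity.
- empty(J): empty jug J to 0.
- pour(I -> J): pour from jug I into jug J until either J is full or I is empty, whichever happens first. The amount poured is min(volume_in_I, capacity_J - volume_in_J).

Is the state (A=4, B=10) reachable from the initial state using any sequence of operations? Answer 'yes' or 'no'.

Answer: no

Derivation:
BFS explored all 35 reachable states.
Reachable set includes: (0,0), (0,1), (0,2), (0,3), (0,4), (0,5), (0,6), (0,7), (0,8), (0,9), (0,10), (0,11) ...
Target (A=4, B=10) not in reachable set → no.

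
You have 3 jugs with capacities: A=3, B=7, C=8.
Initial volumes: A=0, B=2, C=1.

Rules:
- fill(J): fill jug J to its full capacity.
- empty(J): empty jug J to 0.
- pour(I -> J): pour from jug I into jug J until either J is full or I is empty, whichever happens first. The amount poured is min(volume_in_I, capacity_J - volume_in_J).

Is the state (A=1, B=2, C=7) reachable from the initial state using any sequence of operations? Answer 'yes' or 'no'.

Answer: no

Derivation:
BFS explored all 204 reachable states.
Reachable set includes: (0,0,0), (0,0,1), (0,0,2), (0,0,3), (0,0,4), (0,0,5), (0,0,6), (0,0,7), (0,0,8), (0,1,0), (0,1,1), (0,1,2) ...
Target (A=1, B=2, C=7) not in reachable set → no.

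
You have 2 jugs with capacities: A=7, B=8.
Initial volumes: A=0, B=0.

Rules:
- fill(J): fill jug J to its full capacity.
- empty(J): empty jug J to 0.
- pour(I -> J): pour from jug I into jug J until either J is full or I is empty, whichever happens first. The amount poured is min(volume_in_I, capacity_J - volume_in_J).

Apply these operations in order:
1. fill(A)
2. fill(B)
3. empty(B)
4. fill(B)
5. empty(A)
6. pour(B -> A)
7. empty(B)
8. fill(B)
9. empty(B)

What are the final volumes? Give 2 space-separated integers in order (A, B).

Answer: 7 0

Derivation:
Step 1: fill(A) -> (A=7 B=0)
Step 2: fill(B) -> (A=7 B=8)
Step 3: empty(B) -> (A=7 B=0)
Step 4: fill(B) -> (A=7 B=8)
Step 5: empty(A) -> (A=0 B=8)
Step 6: pour(B -> A) -> (A=7 B=1)
Step 7: empty(B) -> (A=7 B=0)
Step 8: fill(B) -> (A=7 B=8)
Step 9: empty(B) -> (A=7 B=0)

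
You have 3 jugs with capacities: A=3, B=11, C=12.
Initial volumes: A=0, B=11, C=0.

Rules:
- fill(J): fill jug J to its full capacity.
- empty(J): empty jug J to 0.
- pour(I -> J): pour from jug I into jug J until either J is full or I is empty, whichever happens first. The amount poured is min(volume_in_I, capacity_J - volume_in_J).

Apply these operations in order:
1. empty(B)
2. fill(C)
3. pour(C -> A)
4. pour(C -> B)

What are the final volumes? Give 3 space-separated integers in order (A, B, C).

Answer: 3 9 0

Derivation:
Step 1: empty(B) -> (A=0 B=0 C=0)
Step 2: fill(C) -> (A=0 B=0 C=12)
Step 3: pour(C -> A) -> (A=3 B=0 C=9)
Step 4: pour(C -> B) -> (A=3 B=9 C=0)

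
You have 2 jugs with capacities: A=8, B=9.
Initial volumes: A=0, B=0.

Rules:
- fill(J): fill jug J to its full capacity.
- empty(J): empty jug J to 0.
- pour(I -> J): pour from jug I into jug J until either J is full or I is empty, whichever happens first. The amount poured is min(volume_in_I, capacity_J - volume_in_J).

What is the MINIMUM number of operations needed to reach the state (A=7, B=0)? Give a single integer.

BFS from (A=0, B=0). One shortest path:
  1. fill(A) -> (A=8 B=0)
  2. pour(A -> B) -> (A=0 B=8)
  3. fill(A) -> (A=8 B=8)
  4. pour(A -> B) -> (A=7 B=9)
  5. empty(B) -> (A=7 B=0)
Reached target in 5 moves.

Answer: 5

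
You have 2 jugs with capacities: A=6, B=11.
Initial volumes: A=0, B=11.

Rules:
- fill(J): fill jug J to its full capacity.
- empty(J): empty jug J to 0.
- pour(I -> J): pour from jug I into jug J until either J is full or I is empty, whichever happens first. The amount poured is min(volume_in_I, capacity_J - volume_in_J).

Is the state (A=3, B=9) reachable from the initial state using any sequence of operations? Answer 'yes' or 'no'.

BFS explored all 34 reachable states.
Reachable set includes: (0,0), (0,1), (0,2), (0,3), (0,4), (0,5), (0,6), (0,7), (0,8), (0,9), (0,10), (0,11) ...
Target (A=3, B=9) not in reachable set → no.

Answer: no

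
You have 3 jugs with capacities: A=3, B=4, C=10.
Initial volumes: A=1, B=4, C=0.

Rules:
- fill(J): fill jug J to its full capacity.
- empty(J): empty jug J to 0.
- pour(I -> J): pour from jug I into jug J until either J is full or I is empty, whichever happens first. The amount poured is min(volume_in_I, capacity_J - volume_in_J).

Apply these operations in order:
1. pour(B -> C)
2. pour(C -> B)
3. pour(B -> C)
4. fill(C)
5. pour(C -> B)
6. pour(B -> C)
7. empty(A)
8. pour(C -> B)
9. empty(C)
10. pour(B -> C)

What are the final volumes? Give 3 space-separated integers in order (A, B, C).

Answer: 0 0 4

Derivation:
Step 1: pour(B -> C) -> (A=1 B=0 C=4)
Step 2: pour(C -> B) -> (A=1 B=4 C=0)
Step 3: pour(B -> C) -> (A=1 B=0 C=4)
Step 4: fill(C) -> (A=1 B=0 C=10)
Step 5: pour(C -> B) -> (A=1 B=4 C=6)
Step 6: pour(B -> C) -> (A=1 B=0 C=10)
Step 7: empty(A) -> (A=0 B=0 C=10)
Step 8: pour(C -> B) -> (A=0 B=4 C=6)
Step 9: empty(C) -> (A=0 B=4 C=0)
Step 10: pour(B -> C) -> (A=0 B=0 C=4)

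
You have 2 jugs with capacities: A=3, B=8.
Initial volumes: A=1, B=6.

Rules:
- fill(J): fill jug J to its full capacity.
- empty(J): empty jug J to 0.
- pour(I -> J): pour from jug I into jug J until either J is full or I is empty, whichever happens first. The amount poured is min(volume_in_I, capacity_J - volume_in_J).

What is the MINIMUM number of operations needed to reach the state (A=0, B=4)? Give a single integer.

Answer: 2

Derivation:
BFS from (A=1, B=6). One shortest path:
  1. pour(B -> A) -> (A=3 B=4)
  2. empty(A) -> (A=0 B=4)
Reached target in 2 moves.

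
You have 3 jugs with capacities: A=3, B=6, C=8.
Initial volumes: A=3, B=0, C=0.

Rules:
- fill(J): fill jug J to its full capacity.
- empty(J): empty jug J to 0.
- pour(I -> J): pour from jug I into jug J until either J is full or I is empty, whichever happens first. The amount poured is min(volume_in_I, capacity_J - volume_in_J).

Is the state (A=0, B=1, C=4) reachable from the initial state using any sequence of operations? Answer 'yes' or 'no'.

Answer: yes

Derivation:
BFS from (A=3, B=0, C=0):
  1. fill(B) -> (A=3 B=6 C=0)
  2. pour(B -> C) -> (A=3 B=0 C=6)
  3. pour(A -> C) -> (A=1 B=0 C=8)
  4. pour(C -> B) -> (A=1 B=6 C=2)
  5. empty(B) -> (A=1 B=0 C=2)
  6. pour(C -> B) -> (A=1 B=2 C=0)
  7. fill(C) -> (A=1 B=2 C=8)
  8. pour(C -> B) -> (A=1 B=6 C=4)
  9. empty(B) -> (A=1 B=0 C=4)
  10. pour(A -> B) -> (A=0 B=1 C=4)
Target reached → yes.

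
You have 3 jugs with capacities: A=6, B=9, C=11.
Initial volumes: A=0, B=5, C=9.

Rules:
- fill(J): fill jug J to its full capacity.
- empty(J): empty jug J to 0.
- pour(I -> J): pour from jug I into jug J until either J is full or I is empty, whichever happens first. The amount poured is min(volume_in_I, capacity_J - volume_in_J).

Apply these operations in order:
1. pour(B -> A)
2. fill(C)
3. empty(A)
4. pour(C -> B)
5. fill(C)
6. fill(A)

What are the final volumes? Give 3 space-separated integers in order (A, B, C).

Step 1: pour(B -> A) -> (A=5 B=0 C=9)
Step 2: fill(C) -> (A=5 B=0 C=11)
Step 3: empty(A) -> (A=0 B=0 C=11)
Step 4: pour(C -> B) -> (A=0 B=9 C=2)
Step 5: fill(C) -> (A=0 B=9 C=11)
Step 6: fill(A) -> (A=6 B=9 C=11)

Answer: 6 9 11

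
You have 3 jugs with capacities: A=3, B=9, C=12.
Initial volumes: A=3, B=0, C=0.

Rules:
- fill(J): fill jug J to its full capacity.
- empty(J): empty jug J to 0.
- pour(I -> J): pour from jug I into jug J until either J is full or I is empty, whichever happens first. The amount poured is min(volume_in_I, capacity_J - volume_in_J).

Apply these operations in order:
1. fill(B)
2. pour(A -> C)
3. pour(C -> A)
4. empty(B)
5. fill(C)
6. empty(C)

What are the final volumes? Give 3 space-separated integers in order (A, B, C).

Answer: 3 0 0

Derivation:
Step 1: fill(B) -> (A=3 B=9 C=0)
Step 2: pour(A -> C) -> (A=0 B=9 C=3)
Step 3: pour(C -> A) -> (A=3 B=9 C=0)
Step 4: empty(B) -> (A=3 B=0 C=0)
Step 5: fill(C) -> (A=3 B=0 C=12)
Step 6: empty(C) -> (A=3 B=0 C=0)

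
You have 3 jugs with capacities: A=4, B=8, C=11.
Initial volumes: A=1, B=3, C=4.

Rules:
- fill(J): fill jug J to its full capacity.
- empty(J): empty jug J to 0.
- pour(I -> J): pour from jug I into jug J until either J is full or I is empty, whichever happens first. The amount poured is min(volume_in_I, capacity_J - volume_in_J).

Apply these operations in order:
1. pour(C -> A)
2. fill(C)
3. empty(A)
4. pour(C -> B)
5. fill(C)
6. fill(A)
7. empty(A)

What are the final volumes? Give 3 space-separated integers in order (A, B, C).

Answer: 0 8 11

Derivation:
Step 1: pour(C -> A) -> (A=4 B=3 C=1)
Step 2: fill(C) -> (A=4 B=3 C=11)
Step 3: empty(A) -> (A=0 B=3 C=11)
Step 4: pour(C -> B) -> (A=0 B=8 C=6)
Step 5: fill(C) -> (A=0 B=8 C=11)
Step 6: fill(A) -> (A=4 B=8 C=11)
Step 7: empty(A) -> (A=0 B=8 C=11)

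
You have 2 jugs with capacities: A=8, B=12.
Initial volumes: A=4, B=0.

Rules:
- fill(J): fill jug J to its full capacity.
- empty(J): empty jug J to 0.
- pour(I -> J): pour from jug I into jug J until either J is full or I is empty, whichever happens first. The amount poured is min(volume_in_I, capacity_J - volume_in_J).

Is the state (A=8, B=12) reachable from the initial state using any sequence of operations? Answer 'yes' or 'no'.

BFS from (A=4, B=0):
  1. fill(A) -> (A=8 B=0)
  2. fill(B) -> (A=8 B=12)
Target reached → yes.

Answer: yes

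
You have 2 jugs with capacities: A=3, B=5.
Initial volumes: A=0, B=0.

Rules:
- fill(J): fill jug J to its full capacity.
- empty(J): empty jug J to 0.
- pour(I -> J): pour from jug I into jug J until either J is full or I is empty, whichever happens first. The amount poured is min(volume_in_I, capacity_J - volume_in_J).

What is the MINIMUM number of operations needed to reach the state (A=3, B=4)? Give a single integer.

Answer: 6

Derivation:
BFS from (A=0, B=0). One shortest path:
  1. fill(B) -> (A=0 B=5)
  2. pour(B -> A) -> (A=3 B=2)
  3. empty(A) -> (A=0 B=2)
  4. pour(B -> A) -> (A=2 B=0)
  5. fill(B) -> (A=2 B=5)
  6. pour(B -> A) -> (A=3 B=4)
Reached target in 6 moves.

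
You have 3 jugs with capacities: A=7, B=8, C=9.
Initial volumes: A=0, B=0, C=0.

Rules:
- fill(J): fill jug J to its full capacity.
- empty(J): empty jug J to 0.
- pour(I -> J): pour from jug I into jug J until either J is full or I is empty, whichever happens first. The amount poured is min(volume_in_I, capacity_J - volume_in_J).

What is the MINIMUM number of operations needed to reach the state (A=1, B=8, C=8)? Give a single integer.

Answer: 5

Derivation:
BFS from (A=0, B=0, C=0). One shortest path:
  1. fill(C) -> (A=0 B=0 C=9)
  2. pour(C -> B) -> (A=0 B=8 C=1)
  3. pour(C -> A) -> (A=1 B=8 C=0)
  4. pour(B -> C) -> (A=1 B=0 C=8)
  5. fill(B) -> (A=1 B=8 C=8)
Reached target in 5 moves.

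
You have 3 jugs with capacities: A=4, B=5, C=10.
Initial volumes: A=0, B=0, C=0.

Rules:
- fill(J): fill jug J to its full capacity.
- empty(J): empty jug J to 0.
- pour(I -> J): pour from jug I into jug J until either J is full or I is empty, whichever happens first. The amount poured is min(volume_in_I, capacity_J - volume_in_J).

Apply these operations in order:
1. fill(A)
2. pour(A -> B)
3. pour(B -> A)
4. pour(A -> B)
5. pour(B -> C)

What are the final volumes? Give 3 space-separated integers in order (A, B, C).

Answer: 0 0 4

Derivation:
Step 1: fill(A) -> (A=4 B=0 C=0)
Step 2: pour(A -> B) -> (A=0 B=4 C=0)
Step 3: pour(B -> A) -> (A=4 B=0 C=0)
Step 4: pour(A -> B) -> (A=0 B=4 C=0)
Step 5: pour(B -> C) -> (A=0 B=0 C=4)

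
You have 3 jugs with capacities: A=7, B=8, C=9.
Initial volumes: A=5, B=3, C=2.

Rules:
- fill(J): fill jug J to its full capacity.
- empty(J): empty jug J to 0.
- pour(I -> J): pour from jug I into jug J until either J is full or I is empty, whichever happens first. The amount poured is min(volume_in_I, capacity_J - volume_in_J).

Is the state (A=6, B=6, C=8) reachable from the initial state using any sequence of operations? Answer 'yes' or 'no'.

Answer: no

Derivation:
BFS explored all 385 reachable states.
Reachable set includes: (0,0,0), (0,0,1), (0,0,2), (0,0,3), (0,0,4), (0,0,5), (0,0,6), (0,0,7), (0,0,8), (0,0,9), (0,1,0), (0,1,1) ...
Target (A=6, B=6, C=8) not in reachable set → no.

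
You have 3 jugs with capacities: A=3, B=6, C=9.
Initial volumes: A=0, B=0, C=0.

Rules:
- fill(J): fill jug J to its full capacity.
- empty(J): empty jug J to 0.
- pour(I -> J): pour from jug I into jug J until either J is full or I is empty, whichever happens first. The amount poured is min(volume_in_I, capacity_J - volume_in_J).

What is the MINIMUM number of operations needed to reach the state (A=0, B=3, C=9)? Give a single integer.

BFS from (A=0, B=0, C=0). One shortest path:
  1. fill(A) -> (A=3 B=0 C=0)
  2. fill(C) -> (A=3 B=0 C=9)
  3. pour(A -> B) -> (A=0 B=3 C=9)
Reached target in 3 moves.

Answer: 3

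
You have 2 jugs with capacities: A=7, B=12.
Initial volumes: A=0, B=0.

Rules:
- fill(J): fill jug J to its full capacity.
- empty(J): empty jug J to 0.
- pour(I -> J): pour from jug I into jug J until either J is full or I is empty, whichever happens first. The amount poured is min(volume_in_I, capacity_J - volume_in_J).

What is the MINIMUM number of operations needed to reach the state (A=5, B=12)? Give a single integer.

Answer: 5

Derivation:
BFS from (A=0, B=0). One shortest path:
  1. fill(B) -> (A=0 B=12)
  2. pour(B -> A) -> (A=7 B=5)
  3. empty(A) -> (A=0 B=5)
  4. pour(B -> A) -> (A=5 B=0)
  5. fill(B) -> (A=5 B=12)
Reached target in 5 moves.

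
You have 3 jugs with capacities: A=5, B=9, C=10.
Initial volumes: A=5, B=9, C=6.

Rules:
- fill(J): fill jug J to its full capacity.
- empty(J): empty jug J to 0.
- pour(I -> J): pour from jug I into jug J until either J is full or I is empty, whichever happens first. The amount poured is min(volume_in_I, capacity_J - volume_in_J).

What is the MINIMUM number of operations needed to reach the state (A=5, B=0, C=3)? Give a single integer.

BFS from (A=5, B=9, C=6). One shortest path:
  1. empty(A) -> (A=0 B=9 C=6)
  2. empty(C) -> (A=0 B=9 C=0)
  3. pour(B -> A) -> (A=5 B=4 C=0)
  4. pour(B -> C) -> (A=5 B=0 C=4)
  5. fill(B) -> (A=5 B=9 C=4)
  6. pour(B -> C) -> (A=5 B=3 C=10)
  7. empty(C) -> (A=5 B=3 C=0)
  8. pour(B -> C) -> (A=5 B=0 C=3)
Reached target in 8 moves.

Answer: 8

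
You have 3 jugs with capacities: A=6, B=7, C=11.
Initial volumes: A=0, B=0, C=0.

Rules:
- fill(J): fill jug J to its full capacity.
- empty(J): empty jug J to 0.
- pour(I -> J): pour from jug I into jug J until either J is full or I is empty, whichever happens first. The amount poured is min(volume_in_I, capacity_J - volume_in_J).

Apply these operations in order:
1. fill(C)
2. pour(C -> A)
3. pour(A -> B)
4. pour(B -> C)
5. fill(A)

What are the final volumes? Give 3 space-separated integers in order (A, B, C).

Step 1: fill(C) -> (A=0 B=0 C=11)
Step 2: pour(C -> A) -> (A=6 B=0 C=5)
Step 3: pour(A -> B) -> (A=0 B=6 C=5)
Step 4: pour(B -> C) -> (A=0 B=0 C=11)
Step 5: fill(A) -> (A=6 B=0 C=11)

Answer: 6 0 11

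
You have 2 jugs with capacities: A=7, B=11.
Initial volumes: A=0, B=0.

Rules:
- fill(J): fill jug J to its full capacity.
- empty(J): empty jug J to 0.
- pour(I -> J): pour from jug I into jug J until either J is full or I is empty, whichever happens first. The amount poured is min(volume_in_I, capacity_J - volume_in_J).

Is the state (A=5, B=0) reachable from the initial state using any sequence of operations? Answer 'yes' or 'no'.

Answer: yes

Derivation:
BFS from (A=0, B=0):
  1. fill(B) -> (A=0 B=11)
  2. pour(B -> A) -> (A=7 B=4)
  3. empty(A) -> (A=0 B=4)
  4. pour(B -> A) -> (A=4 B=0)
  5. fill(B) -> (A=4 B=11)
  6. pour(B -> A) -> (A=7 B=8)
  7. empty(A) -> (A=0 B=8)
  8. pour(B -> A) -> (A=7 B=1)
  9. empty(A) -> (A=0 B=1)
  10. pour(B -> A) -> (A=1 B=0)
  11. fill(B) -> (A=1 B=11)
  12. pour(B -> A) -> (A=7 B=5)
  13. empty(A) -> (A=0 B=5)
  14. pour(B -> A) -> (A=5 B=0)
Target reached → yes.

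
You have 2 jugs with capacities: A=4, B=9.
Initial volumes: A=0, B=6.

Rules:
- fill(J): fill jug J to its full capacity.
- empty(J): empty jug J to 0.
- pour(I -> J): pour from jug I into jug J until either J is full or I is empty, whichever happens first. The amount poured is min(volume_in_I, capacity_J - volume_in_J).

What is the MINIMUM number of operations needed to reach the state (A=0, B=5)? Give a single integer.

BFS from (A=0, B=6). One shortest path:
  1. fill(B) -> (A=0 B=9)
  2. pour(B -> A) -> (A=4 B=5)
  3. empty(A) -> (A=0 B=5)
Reached target in 3 moves.

Answer: 3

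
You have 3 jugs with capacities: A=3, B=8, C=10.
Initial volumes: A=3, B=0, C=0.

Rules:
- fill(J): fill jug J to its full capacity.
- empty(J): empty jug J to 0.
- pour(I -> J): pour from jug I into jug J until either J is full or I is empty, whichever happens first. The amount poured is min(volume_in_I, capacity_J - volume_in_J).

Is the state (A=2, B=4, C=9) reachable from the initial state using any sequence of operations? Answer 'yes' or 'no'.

BFS explored all 270 reachable states.
Reachable set includes: (0,0,0), (0,0,1), (0,0,2), (0,0,3), (0,0,4), (0,0,5), (0,0,6), (0,0,7), (0,0,8), (0,0,9), (0,0,10), (0,1,0) ...
Target (A=2, B=4, C=9) not in reachable set → no.

Answer: no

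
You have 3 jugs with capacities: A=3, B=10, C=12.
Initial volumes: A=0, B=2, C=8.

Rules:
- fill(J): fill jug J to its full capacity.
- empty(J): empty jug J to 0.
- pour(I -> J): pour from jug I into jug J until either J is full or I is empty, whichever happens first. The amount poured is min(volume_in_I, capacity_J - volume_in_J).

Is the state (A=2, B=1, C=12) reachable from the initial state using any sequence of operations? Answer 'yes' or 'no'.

BFS from (A=0, B=2, C=8):
  1. fill(A) -> (A=3 B=2 C=8)
  2. empty(C) -> (A=3 B=2 C=0)
  3. pour(A -> C) -> (A=0 B=2 C=3)
  4. pour(B -> A) -> (A=2 B=0 C=3)
  5. fill(B) -> (A=2 B=10 C=3)
  6. pour(B -> C) -> (A=2 B=1 C=12)
Target reached → yes.

Answer: yes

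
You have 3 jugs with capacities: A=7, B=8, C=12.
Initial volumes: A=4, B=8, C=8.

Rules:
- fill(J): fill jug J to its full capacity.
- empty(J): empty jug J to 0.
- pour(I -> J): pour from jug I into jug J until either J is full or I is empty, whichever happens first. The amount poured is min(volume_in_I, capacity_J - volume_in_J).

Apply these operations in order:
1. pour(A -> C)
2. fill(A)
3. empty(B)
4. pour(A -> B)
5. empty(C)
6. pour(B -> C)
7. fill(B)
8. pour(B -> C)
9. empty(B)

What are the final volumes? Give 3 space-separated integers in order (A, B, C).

Step 1: pour(A -> C) -> (A=0 B=8 C=12)
Step 2: fill(A) -> (A=7 B=8 C=12)
Step 3: empty(B) -> (A=7 B=0 C=12)
Step 4: pour(A -> B) -> (A=0 B=7 C=12)
Step 5: empty(C) -> (A=0 B=7 C=0)
Step 6: pour(B -> C) -> (A=0 B=0 C=7)
Step 7: fill(B) -> (A=0 B=8 C=7)
Step 8: pour(B -> C) -> (A=0 B=3 C=12)
Step 9: empty(B) -> (A=0 B=0 C=12)

Answer: 0 0 12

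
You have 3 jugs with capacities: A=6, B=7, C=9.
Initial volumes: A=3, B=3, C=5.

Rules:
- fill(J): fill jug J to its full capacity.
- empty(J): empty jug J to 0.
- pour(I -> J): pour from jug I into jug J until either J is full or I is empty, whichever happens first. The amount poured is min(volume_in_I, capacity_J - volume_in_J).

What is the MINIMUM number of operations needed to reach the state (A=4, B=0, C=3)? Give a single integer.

Answer: 6

Derivation:
BFS from (A=3, B=3, C=5). One shortest path:
  1. fill(A) -> (A=6 B=3 C=5)
  2. pour(A -> C) -> (A=2 B=3 C=9)
  3. pour(A -> B) -> (A=0 B=5 C=9)
  4. pour(C -> A) -> (A=6 B=5 C=3)
  5. pour(A -> B) -> (A=4 B=7 C=3)
  6. empty(B) -> (A=4 B=0 C=3)
Reached target in 6 moves.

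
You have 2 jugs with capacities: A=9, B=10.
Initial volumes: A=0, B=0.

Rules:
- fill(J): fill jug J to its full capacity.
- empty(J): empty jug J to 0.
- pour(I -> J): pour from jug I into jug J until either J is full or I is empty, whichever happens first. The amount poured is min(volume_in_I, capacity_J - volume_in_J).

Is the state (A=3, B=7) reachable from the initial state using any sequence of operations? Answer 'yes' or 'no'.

BFS explored all 38 reachable states.
Reachable set includes: (0,0), (0,1), (0,2), (0,3), (0,4), (0,5), (0,6), (0,7), (0,8), (0,9), (0,10), (1,0) ...
Target (A=3, B=7) not in reachable set → no.

Answer: no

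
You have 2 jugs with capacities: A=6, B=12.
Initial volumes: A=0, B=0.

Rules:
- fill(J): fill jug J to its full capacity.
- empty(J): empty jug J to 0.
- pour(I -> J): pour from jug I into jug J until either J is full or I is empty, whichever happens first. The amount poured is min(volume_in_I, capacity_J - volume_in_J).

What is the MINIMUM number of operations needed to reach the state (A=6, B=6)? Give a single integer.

BFS from (A=0, B=0). One shortest path:
  1. fill(B) -> (A=0 B=12)
  2. pour(B -> A) -> (A=6 B=6)
Reached target in 2 moves.

Answer: 2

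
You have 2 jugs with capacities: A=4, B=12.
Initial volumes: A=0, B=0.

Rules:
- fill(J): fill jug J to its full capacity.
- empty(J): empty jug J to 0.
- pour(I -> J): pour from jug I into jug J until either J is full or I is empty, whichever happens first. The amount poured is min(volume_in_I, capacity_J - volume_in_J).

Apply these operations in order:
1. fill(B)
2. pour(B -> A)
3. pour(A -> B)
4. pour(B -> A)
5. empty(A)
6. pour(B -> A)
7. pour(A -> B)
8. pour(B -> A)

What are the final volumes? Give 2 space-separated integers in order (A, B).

Answer: 4 4

Derivation:
Step 1: fill(B) -> (A=0 B=12)
Step 2: pour(B -> A) -> (A=4 B=8)
Step 3: pour(A -> B) -> (A=0 B=12)
Step 4: pour(B -> A) -> (A=4 B=8)
Step 5: empty(A) -> (A=0 B=8)
Step 6: pour(B -> A) -> (A=4 B=4)
Step 7: pour(A -> B) -> (A=0 B=8)
Step 8: pour(B -> A) -> (A=4 B=4)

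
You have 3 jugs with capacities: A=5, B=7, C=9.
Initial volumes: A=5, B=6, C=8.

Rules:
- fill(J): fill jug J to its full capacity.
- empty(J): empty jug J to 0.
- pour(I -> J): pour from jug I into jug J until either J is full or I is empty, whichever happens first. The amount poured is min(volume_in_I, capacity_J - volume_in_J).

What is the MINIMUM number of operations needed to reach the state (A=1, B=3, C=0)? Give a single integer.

BFS from (A=5, B=6, C=8). One shortest path:
  1. empty(A) -> (A=0 B=6 C=8)
  2. pour(B -> A) -> (A=5 B=1 C=8)
  3. empty(A) -> (A=0 B=1 C=8)
  4. pour(C -> A) -> (A=5 B=1 C=3)
  5. empty(A) -> (A=0 B=1 C=3)
  6. pour(B -> A) -> (A=1 B=0 C=3)
  7. pour(C -> B) -> (A=1 B=3 C=0)
Reached target in 7 moves.

Answer: 7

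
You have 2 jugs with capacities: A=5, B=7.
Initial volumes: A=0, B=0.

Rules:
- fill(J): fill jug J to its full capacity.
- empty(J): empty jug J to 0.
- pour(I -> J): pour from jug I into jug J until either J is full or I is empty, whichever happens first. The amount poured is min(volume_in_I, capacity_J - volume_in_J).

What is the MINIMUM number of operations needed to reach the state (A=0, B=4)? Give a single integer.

BFS from (A=0, B=0). One shortest path:
  1. fill(B) -> (A=0 B=7)
  2. pour(B -> A) -> (A=5 B=2)
  3. empty(A) -> (A=0 B=2)
  4. pour(B -> A) -> (A=2 B=0)
  5. fill(B) -> (A=2 B=7)
  6. pour(B -> A) -> (A=5 B=4)
  7. empty(A) -> (A=0 B=4)
Reached target in 7 moves.

Answer: 7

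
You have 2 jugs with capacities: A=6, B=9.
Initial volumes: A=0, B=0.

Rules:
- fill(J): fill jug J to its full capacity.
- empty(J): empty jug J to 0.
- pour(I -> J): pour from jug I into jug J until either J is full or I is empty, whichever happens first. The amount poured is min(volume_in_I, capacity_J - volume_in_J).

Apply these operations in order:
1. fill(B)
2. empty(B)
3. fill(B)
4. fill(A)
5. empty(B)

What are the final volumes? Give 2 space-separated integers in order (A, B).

Answer: 6 0

Derivation:
Step 1: fill(B) -> (A=0 B=9)
Step 2: empty(B) -> (A=0 B=0)
Step 3: fill(B) -> (A=0 B=9)
Step 4: fill(A) -> (A=6 B=9)
Step 5: empty(B) -> (A=6 B=0)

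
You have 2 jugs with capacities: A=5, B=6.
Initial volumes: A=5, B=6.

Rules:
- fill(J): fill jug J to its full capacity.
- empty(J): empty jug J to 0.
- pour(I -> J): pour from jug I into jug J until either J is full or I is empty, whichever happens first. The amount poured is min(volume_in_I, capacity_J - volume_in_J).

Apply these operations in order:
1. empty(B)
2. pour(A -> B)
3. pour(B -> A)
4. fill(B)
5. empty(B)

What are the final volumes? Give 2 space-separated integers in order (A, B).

Answer: 5 0

Derivation:
Step 1: empty(B) -> (A=5 B=0)
Step 2: pour(A -> B) -> (A=0 B=5)
Step 3: pour(B -> A) -> (A=5 B=0)
Step 4: fill(B) -> (A=5 B=6)
Step 5: empty(B) -> (A=5 B=0)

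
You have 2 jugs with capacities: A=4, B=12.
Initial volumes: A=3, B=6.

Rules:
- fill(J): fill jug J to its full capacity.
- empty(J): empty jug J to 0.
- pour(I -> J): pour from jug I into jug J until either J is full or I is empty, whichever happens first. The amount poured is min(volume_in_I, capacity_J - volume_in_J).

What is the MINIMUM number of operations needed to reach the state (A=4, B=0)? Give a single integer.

Answer: 2

Derivation:
BFS from (A=3, B=6). One shortest path:
  1. fill(A) -> (A=4 B=6)
  2. empty(B) -> (A=4 B=0)
Reached target in 2 moves.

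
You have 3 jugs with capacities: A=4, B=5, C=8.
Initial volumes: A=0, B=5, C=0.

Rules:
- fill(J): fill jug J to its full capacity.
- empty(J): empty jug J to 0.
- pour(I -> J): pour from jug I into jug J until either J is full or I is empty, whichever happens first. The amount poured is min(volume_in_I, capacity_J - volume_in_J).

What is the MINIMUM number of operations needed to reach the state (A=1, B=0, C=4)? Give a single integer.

BFS from (A=0, B=5, C=0). One shortest path:
  1. pour(B -> A) -> (A=4 B=1 C=0)
  2. pour(A -> C) -> (A=0 B=1 C=4)
  3. pour(B -> A) -> (A=1 B=0 C=4)
Reached target in 3 moves.

Answer: 3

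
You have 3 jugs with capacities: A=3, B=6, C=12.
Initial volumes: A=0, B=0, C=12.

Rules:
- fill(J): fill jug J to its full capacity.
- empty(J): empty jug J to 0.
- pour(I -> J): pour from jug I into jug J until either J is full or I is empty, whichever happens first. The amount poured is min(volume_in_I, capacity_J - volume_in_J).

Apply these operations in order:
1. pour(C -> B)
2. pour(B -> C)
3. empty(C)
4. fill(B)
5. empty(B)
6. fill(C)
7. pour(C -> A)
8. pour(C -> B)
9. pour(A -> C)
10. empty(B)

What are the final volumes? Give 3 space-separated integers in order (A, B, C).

Step 1: pour(C -> B) -> (A=0 B=6 C=6)
Step 2: pour(B -> C) -> (A=0 B=0 C=12)
Step 3: empty(C) -> (A=0 B=0 C=0)
Step 4: fill(B) -> (A=0 B=6 C=0)
Step 5: empty(B) -> (A=0 B=0 C=0)
Step 6: fill(C) -> (A=0 B=0 C=12)
Step 7: pour(C -> A) -> (A=3 B=0 C=9)
Step 8: pour(C -> B) -> (A=3 B=6 C=3)
Step 9: pour(A -> C) -> (A=0 B=6 C=6)
Step 10: empty(B) -> (A=0 B=0 C=6)

Answer: 0 0 6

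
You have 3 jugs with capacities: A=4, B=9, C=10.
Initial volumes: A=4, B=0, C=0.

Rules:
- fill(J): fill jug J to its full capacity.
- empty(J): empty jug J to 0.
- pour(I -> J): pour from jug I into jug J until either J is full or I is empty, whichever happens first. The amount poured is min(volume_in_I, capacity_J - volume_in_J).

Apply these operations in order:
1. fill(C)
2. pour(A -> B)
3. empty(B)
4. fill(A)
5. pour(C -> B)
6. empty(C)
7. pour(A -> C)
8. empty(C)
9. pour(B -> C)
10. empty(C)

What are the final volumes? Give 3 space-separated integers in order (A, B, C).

Answer: 0 0 0

Derivation:
Step 1: fill(C) -> (A=4 B=0 C=10)
Step 2: pour(A -> B) -> (A=0 B=4 C=10)
Step 3: empty(B) -> (A=0 B=0 C=10)
Step 4: fill(A) -> (A=4 B=0 C=10)
Step 5: pour(C -> B) -> (A=4 B=9 C=1)
Step 6: empty(C) -> (A=4 B=9 C=0)
Step 7: pour(A -> C) -> (A=0 B=9 C=4)
Step 8: empty(C) -> (A=0 B=9 C=0)
Step 9: pour(B -> C) -> (A=0 B=0 C=9)
Step 10: empty(C) -> (A=0 B=0 C=0)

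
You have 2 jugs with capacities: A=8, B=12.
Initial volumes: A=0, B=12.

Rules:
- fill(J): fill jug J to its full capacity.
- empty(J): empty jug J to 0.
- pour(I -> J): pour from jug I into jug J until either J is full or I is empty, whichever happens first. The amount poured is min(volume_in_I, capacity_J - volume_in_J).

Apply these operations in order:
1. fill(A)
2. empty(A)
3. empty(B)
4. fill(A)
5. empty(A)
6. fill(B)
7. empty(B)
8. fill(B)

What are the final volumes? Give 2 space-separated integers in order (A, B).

Step 1: fill(A) -> (A=8 B=12)
Step 2: empty(A) -> (A=0 B=12)
Step 3: empty(B) -> (A=0 B=0)
Step 4: fill(A) -> (A=8 B=0)
Step 5: empty(A) -> (A=0 B=0)
Step 6: fill(B) -> (A=0 B=12)
Step 7: empty(B) -> (A=0 B=0)
Step 8: fill(B) -> (A=0 B=12)

Answer: 0 12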